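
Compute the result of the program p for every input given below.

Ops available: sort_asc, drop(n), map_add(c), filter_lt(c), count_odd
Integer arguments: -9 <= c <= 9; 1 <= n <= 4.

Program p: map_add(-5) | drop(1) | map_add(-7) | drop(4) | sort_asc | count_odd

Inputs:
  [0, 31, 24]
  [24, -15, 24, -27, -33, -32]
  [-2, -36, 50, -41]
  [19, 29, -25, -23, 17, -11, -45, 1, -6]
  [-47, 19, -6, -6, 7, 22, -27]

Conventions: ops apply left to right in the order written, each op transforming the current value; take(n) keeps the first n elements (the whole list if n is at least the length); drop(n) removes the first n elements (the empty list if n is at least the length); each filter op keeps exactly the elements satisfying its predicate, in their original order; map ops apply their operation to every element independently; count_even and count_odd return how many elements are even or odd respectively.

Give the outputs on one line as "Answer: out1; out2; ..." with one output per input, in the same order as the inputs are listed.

0; 0; 0; 3; 1

Execution, op by op:
  [0, 31, 24] -> [-5, 26, 19] -> [26, 19] -> [19, 12] -> [] -> [] -> 0
  [24, -15, 24, -27, -33, -32] -> [19, -20, 19, -32, -38, -37] -> [-20, 19, -32, -38, -37] -> [-27, 12, -39, -45, -44] -> [-44] -> [-44] -> 0
  [-2, -36, 50, -41] -> [-7, -41, 45, -46] -> [-41, 45, -46] -> [-48, 38, -53] -> [] -> [] -> 0
  [19, 29, -25, -23, 17, -11, -45, 1, -6] -> [14, 24, -30, -28, 12, -16, -50, -4, -11] -> [24, -30, -28, 12, -16, -50, -4, -11] -> [17, -37, -35, 5, -23, -57, -11, -18] -> [-23, -57, -11, -18] -> [-57, -23, -18, -11] -> 3
  [-47, 19, -6, -6, 7, 22, -27] -> [-52, 14, -11, -11, 2, 17, -32] -> [14, -11, -11, 2, 17, -32] -> [7, -18, -18, -5, 10, -39] -> [10, -39] -> [-39, 10] -> 1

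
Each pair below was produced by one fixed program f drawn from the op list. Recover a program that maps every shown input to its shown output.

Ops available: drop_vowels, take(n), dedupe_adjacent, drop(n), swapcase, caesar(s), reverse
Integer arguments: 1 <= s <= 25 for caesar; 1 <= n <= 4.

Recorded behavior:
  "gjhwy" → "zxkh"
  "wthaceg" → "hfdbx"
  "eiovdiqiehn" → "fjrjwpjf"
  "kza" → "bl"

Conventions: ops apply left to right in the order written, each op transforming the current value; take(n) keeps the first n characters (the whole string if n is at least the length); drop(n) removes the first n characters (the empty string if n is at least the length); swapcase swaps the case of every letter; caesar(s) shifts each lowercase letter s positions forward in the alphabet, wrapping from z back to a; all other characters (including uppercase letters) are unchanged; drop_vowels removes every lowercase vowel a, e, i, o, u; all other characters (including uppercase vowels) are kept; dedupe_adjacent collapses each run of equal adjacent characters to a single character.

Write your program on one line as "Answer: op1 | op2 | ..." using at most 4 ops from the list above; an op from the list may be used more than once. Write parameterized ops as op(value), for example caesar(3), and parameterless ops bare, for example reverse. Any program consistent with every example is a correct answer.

caesar(22) | reverse | caesar(5) | drop_vowels

Check, running the answer program on each example:
  "gjhwy" -> "cfdsu" -> "usdfc" -> "zxikh" -> "zxkh"
  "wthaceg" -> "spdwyac" -> "caywdps" -> "hfdbiux" -> "hfdbx"
  "eiovdiqiehn" -> "aekrzemeadj" -> "jdaemezrkea" -> "oifjrjewpjf" -> "fjrjwpjf"
  "kza" -> "gvw" -> "wvg" -> "bal" -> "bl"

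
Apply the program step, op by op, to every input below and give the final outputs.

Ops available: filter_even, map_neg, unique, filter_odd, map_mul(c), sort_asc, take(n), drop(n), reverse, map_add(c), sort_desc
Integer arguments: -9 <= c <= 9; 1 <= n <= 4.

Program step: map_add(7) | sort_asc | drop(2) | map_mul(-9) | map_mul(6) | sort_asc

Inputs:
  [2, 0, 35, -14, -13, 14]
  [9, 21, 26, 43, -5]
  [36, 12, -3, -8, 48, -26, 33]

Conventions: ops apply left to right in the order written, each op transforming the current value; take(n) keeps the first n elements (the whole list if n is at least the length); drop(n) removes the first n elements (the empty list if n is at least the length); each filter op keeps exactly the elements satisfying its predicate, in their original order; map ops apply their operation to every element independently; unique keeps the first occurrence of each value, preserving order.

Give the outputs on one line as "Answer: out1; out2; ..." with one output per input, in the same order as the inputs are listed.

[-2268, -1134, -486, -378]; [-2700, -1782, -1512]; [-2970, -2322, -2160, -1026, -216]

Execution, op by op:
  [2, 0, 35, -14, -13, 14] -> [9, 7, 42, -7, -6, 21] -> [-7, -6, 7, 9, 21, 42] -> [7, 9, 21, 42] -> [-63, -81, -189, -378] -> [-378, -486, -1134, -2268] -> [-2268, -1134, -486, -378]
  [9, 21, 26, 43, -5] -> [16, 28, 33, 50, 2] -> [2, 16, 28, 33, 50] -> [28, 33, 50] -> [-252, -297, -450] -> [-1512, -1782, -2700] -> [-2700, -1782, -1512]
  [36, 12, -3, -8, 48, -26, 33] -> [43, 19, 4, -1, 55, -19, 40] -> [-19, -1, 4, 19, 40, 43, 55] -> [4, 19, 40, 43, 55] -> [-36, -171, -360, -387, -495] -> [-216, -1026, -2160, -2322, -2970] -> [-2970, -2322, -2160, -1026, -216]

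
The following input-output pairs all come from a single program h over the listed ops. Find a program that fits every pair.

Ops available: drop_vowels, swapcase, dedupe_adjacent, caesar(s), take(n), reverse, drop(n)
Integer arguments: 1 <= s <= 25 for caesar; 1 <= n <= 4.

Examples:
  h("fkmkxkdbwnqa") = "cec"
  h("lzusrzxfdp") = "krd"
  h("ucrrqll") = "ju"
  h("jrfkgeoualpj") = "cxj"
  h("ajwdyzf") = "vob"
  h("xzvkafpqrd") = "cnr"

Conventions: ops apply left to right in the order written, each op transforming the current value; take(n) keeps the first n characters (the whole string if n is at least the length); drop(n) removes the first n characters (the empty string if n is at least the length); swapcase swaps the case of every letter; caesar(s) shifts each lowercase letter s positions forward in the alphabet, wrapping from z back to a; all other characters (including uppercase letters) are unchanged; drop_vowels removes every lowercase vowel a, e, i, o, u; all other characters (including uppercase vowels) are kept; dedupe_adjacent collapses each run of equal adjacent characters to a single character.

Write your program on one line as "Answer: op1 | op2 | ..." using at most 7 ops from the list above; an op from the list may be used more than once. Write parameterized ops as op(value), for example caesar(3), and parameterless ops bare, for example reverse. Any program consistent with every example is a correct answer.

take(4) | reverse | drop_vowels | caesar(18) | dedupe_adjacent | take(3)

Check, running the answer program on each example:
  "fkmkxkdbwnqa" -> "fkmk" -> "kmkf" -> "kmkf" -> "cecx" -> "cecx" -> "cec"
  "lzusrzxfdp" -> "lzus" -> "suzl" -> "szl" -> "krd" -> "krd" -> "krd"
  "ucrrqll" -> "ucrr" -> "rrcu" -> "rrc" -> "jju" -> "ju" -> "ju"
  "jrfkgeoualpj" -> "jrfk" -> "kfrj" -> "kfrj" -> "cxjb" -> "cxjb" -> "cxj"
  "ajwdyzf" -> "ajwd" -> "dwja" -> "dwj" -> "vob" -> "vob" -> "vob"
  "xzvkafpqrd" -> "xzvk" -> "kvzx" -> "kvzx" -> "cnrp" -> "cnrp" -> "cnr"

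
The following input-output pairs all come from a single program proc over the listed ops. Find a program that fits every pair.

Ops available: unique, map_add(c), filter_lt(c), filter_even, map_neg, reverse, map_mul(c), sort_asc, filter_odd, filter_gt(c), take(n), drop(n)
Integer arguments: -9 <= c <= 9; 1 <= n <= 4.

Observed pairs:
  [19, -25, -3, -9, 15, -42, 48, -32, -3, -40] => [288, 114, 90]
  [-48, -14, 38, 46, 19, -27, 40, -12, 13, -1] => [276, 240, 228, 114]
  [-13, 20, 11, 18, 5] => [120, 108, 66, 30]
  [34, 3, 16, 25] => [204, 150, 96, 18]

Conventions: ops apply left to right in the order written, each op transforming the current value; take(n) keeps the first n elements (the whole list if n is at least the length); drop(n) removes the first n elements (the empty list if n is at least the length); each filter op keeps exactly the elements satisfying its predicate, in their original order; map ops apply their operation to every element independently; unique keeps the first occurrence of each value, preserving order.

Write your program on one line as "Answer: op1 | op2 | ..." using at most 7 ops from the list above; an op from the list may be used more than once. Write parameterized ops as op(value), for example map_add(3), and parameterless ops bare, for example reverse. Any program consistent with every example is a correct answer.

sort_asc | reverse | map_mul(-6) | filter_lt(-6) | take(4) | map_neg

Check, running the answer program on each example:
  [19, -25, -3, -9, 15, -42, 48, -32, -3, -40] -> [-42, -40, -32, -25, -9, -3, -3, 15, 19, 48] -> [48, 19, 15, -3, -3, -9, -25, -32, -40, -42] -> [-288, -114, -90, 18, 18, 54, 150, 192, 240, 252] -> [-288, -114, -90] -> [-288, -114, -90] -> [288, 114, 90]
  [-48, -14, 38, 46, 19, -27, 40, -12, 13, -1] -> [-48, -27, -14, -12, -1, 13, 19, 38, 40, 46] -> [46, 40, 38, 19, 13, -1, -12, -14, -27, -48] -> [-276, -240, -228, -114, -78, 6, 72, 84, 162, 288] -> [-276, -240, -228, -114, -78] -> [-276, -240, -228, -114] -> [276, 240, 228, 114]
  [-13, 20, 11, 18, 5] -> [-13, 5, 11, 18, 20] -> [20, 18, 11, 5, -13] -> [-120, -108, -66, -30, 78] -> [-120, -108, -66, -30] -> [-120, -108, -66, -30] -> [120, 108, 66, 30]
  [34, 3, 16, 25] -> [3, 16, 25, 34] -> [34, 25, 16, 3] -> [-204, -150, -96, -18] -> [-204, -150, -96, -18] -> [-204, -150, -96, -18] -> [204, 150, 96, 18]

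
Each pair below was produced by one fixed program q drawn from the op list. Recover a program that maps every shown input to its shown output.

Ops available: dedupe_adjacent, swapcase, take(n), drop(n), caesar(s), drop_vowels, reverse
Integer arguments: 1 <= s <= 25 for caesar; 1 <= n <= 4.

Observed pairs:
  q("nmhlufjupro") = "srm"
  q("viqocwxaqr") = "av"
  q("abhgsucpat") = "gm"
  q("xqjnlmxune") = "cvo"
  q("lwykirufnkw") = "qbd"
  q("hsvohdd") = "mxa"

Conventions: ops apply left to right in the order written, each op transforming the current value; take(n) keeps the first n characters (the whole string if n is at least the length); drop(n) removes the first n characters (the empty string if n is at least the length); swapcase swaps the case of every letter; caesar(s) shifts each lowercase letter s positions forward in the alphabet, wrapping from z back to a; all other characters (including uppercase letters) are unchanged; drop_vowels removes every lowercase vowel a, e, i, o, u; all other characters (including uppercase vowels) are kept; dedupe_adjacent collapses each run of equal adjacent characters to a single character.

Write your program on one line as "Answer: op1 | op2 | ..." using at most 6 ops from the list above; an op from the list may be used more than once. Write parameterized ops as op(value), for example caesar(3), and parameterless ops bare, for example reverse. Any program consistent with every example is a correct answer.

dedupe_adjacent | take(3) | drop_vowels | caesar(23) | caesar(19) | caesar(15)

Check, running the answer program on each example:
  "nmhlufjupro" -> "nmhlufjupro" -> "nmh" -> "nmh" -> "kje" -> "dcx" -> "srm"
  "viqocwxaqr" -> "viqocwxaqr" -> "viq" -> "vq" -> "sn" -> "lg" -> "av"
  "abhgsucpat" -> "abhgsucpat" -> "abh" -> "bh" -> "ye" -> "rx" -> "gm"
  "xqjnlmxune" -> "xqjnlmxune" -> "xqj" -> "xqj" -> "ung" -> "ngz" -> "cvo"
  "lwykirufnkw" -> "lwykirufnkw" -> "lwy" -> "lwy" -> "itv" -> "bmo" -> "qbd"
  "hsvohdd" -> "hsvohd" -> "hsv" -> "hsv" -> "eps" -> "xil" -> "mxa"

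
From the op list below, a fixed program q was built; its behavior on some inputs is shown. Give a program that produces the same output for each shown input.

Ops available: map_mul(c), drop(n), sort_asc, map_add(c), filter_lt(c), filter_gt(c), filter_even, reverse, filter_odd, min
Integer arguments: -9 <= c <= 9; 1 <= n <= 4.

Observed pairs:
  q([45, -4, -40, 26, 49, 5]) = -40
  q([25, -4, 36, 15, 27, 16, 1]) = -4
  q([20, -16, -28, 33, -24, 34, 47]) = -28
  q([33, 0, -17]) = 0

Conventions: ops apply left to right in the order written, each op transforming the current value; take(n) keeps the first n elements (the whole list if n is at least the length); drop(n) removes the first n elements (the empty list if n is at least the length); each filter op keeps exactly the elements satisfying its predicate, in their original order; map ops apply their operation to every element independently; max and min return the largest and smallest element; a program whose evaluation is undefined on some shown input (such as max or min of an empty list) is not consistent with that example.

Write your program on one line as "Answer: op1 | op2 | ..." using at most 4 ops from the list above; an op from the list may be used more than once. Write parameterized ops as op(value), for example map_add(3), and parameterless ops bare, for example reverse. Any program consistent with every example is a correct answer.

drop(1) | filter_even | min

Check, running the answer program on each example:
  [45, -4, -40, 26, 49, 5] -> [-4, -40, 26, 49, 5] -> [-4, -40, 26] -> -40
  [25, -4, 36, 15, 27, 16, 1] -> [-4, 36, 15, 27, 16, 1] -> [-4, 36, 16] -> -4
  [20, -16, -28, 33, -24, 34, 47] -> [-16, -28, 33, -24, 34, 47] -> [-16, -28, -24, 34] -> -28
  [33, 0, -17] -> [0, -17] -> [0] -> 0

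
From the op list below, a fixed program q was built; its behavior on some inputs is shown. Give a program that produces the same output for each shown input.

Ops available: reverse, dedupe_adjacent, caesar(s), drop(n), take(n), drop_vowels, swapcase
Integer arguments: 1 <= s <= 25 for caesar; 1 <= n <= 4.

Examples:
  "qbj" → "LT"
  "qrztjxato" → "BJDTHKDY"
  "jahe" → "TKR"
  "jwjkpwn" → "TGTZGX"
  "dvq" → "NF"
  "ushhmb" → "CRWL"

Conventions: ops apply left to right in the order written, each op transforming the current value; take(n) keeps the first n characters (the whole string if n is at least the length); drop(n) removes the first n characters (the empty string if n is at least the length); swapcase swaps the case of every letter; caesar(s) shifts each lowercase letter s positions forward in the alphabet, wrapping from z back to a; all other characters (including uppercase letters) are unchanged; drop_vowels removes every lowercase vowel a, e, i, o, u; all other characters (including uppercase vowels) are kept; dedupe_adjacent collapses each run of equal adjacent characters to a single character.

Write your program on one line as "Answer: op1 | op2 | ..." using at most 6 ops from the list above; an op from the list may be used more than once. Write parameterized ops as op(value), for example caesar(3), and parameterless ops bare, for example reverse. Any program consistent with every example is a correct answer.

caesar(8) | caesar(2) | dedupe_adjacent | drop_vowels | swapcase

Check, running the answer program on each example:
  "qbj" -> "yjr" -> "alt" -> "alt" -> "lt" -> "LT"
  "qrztjxato" -> "yzhbrfibw" -> "abjdthkdy" -> "abjdthkdy" -> "bjdthkdy" -> "BJDTHKDY"
  "jahe" -> "ripm" -> "tkro" -> "tkro" -> "tkr" -> "TKR"
  "jwjkpwn" -> "rersxev" -> "tgtuzgx" -> "tgtuzgx" -> "tgtzgx" -> "TGTZGX"
  "dvq" -> "ldy" -> "nfa" -> "nfa" -> "nf" -> "NF"
  "ushhmb" -> "cappuj" -> "ecrrwl" -> "ecrwl" -> "crwl" -> "CRWL"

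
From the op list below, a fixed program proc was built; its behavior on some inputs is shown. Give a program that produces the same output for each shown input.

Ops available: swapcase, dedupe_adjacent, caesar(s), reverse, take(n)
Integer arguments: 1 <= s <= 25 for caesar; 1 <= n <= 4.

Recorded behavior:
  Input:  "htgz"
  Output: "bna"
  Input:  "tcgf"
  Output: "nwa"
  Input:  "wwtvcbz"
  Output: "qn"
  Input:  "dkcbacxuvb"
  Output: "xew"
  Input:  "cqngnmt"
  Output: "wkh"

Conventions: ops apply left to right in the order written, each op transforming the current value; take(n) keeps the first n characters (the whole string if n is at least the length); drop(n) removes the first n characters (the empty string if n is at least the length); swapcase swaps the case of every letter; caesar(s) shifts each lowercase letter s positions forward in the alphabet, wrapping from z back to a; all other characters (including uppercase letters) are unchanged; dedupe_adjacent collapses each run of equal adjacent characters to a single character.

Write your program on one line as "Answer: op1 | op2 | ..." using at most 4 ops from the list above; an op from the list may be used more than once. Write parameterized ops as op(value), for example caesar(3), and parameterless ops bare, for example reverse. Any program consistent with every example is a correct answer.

take(3) | dedupe_adjacent | caesar(20)

Check, running the answer program on each example:
  "htgz" -> "htg" -> "htg" -> "bna"
  "tcgf" -> "tcg" -> "tcg" -> "nwa"
  "wwtvcbz" -> "wwt" -> "wt" -> "qn"
  "dkcbacxuvb" -> "dkc" -> "dkc" -> "xew"
  "cqngnmt" -> "cqn" -> "cqn" -> "wkh"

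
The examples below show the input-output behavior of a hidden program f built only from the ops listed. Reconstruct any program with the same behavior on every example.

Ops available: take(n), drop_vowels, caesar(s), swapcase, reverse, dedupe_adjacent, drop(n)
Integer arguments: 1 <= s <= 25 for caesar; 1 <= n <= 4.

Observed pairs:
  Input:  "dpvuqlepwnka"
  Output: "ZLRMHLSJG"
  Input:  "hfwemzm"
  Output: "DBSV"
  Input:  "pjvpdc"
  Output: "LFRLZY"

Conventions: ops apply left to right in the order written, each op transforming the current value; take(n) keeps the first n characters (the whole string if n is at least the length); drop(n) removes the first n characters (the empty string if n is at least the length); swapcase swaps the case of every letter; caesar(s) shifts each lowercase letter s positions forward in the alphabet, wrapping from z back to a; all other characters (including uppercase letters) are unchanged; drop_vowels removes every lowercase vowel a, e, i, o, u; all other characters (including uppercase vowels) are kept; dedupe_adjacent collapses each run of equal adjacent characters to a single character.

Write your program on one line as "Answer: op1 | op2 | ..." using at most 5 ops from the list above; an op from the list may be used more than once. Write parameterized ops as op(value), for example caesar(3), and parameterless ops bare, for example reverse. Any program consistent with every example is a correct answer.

drop_vowels | caesar(22) | drop_vowels | swapcase

Check, running the answer program on each example:
  "dpvuqlepwnka" -> "dpvqlpwnk" -> "zlrmhlsjg" -> "zlrmhlsjg" -> "ZLRMHLSJG"
  "hfwemzm" -> "hfwmzm" -> "dbsivi" -> "dbsv" -> "DBSV"
  "pjvpdc" -> "pjvpdc" -> "lfrlzy" -> "lfrlzy" -> "LFRLZY"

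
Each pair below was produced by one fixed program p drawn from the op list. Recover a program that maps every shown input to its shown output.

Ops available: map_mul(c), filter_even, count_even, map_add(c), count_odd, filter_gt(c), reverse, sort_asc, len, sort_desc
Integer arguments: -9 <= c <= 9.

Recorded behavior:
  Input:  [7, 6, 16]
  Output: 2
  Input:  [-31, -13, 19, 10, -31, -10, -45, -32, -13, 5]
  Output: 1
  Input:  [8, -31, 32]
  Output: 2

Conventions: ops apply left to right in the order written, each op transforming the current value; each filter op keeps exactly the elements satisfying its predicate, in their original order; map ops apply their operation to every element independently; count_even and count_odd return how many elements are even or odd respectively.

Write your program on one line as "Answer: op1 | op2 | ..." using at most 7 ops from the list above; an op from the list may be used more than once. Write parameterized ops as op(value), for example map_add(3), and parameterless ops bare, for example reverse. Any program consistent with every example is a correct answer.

filter_even | sort_asc | reverse | filter_gt(5) | map_add(-5) | count_odd

Check, running the answer program on each example:
  [7, 6, 16] -> [6, 16] -> [6, 16] -> [16, 6] -> [16, 6] -> [11, 1] -> 2
  [-31, -13, 19, 10, -31, -10, -45, -32, -13, 5] -> [10, -10, -32] -> [-32, -10, 10] -> [10, -10, -32] -> [10] -> [5] -> 1
  [8, -31, 32] -> [8, 32] -> [8, 32] -> [32, 8] -> [32, 8] -> [27, 3] -> 2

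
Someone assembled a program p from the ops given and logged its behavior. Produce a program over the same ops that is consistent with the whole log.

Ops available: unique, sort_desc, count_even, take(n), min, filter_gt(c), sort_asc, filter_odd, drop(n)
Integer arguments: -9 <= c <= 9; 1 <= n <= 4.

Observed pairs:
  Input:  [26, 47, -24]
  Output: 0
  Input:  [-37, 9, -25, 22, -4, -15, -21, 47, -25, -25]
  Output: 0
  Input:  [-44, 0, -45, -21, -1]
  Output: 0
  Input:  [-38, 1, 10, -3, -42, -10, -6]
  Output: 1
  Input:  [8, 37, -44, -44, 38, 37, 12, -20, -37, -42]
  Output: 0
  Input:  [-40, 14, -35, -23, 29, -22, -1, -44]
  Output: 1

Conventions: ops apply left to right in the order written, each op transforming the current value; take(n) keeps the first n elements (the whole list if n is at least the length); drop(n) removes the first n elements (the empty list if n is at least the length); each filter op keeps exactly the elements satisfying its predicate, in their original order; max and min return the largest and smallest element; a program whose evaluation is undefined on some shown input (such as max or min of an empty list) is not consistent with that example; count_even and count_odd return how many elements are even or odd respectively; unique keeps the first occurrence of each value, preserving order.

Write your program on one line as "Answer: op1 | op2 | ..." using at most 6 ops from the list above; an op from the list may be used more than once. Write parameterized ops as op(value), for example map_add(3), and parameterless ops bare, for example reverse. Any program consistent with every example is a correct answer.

drop(1) | filter_gt(6) | unique | take(1) | count_even

Check, running the answer program on each example:
  [26, 47, -24] -> [47, -24] -> [47] -> [47] -> [47] -> 0
  [-37, 9, -25, 22, -4, -15, -21, 47, -25, -25] -> [9, -25, 22, -4, -15, -21, 47, -25, -25] -> [9, 22, 47] -> [9, 22, 47] -> [9] -> 0
  [-44, 0, -45, -21, -1] -> [0, -45, -21, -1] -> [] -> [] -> [] -> 0
  [-38, 1, 10, -3, -42, -10, -6] -> [1, 10, -3, -42, -10, -6] -> [10] -> [10] -> [10] -> 1
  [8, 37, -44, -44, 38, 37, 12, -20, -37, -42] -> [37, -44, -44, 38, 37, 12, -20, -37, -42] -> [37, 38, 37, 12] -> [37, 38, 12] -> [37] -> 0
  [-40, 14, -35, -23, 29, -22, -1, -44] -> [14, -35, -23, 29, -22, -1, -44] -> [14, 29] -> [14, 29] -> [14] -> 1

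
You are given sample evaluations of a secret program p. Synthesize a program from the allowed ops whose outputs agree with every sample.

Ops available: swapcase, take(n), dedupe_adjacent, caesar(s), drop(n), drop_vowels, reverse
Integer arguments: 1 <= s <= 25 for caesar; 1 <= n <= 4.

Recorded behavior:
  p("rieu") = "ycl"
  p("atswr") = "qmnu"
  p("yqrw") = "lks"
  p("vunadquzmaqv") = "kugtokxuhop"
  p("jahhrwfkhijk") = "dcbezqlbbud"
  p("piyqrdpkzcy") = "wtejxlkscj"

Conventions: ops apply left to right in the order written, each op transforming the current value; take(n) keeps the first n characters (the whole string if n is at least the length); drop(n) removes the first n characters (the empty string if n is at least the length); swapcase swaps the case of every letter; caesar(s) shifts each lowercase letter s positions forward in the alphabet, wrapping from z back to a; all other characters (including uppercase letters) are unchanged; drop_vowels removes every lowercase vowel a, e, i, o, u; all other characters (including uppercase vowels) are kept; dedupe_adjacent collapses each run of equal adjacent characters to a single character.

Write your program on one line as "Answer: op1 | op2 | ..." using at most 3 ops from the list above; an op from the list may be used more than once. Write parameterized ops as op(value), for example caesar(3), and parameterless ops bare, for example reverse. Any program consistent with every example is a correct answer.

reverse | drop(1) | caesar(20)

Check, running the answer program on each example:
  "rieu" -> "ueir" -> "eir" -> "ycl"
  "atswr" -> "rwsta" -> "wsta" -> "qmnu"
  "yqrw" -> "wrqy" -> "rqy" -> "lks"
  "vunadquzmaqv" -> "vqamzuqdanuv" -> "qamzuqdanuv" -> "kugtokxuhop"
  "jahhrwfkhijk" -> "kjihkfwrhhaj" -> "jihkfwrhhaj" -> "dcbezqlbbud"
  "piyqrdpkzcy" -> "yczkpdrqyip" -> "czkpdrqyip" -> "wtejxlkscj"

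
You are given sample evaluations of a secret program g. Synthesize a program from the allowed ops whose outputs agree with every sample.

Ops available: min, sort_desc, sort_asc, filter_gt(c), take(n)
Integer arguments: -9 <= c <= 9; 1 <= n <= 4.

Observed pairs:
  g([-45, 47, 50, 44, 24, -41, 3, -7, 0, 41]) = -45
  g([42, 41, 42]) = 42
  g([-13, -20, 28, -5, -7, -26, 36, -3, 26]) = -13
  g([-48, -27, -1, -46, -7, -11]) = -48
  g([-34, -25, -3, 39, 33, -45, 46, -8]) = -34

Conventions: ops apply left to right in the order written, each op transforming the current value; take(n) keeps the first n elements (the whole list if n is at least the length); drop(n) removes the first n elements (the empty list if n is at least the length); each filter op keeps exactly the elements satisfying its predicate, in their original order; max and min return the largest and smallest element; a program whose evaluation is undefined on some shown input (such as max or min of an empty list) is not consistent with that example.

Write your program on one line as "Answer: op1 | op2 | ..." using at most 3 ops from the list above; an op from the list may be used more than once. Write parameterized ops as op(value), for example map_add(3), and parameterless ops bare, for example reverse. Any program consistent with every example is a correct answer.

take(3) | take(1) | min

Check, running the answer program on each example:
  [-45, 47, 50, 44, 24, -41, 3, -7, 0, 41] -> [-45, 47, 50] -> [-45] -> -45
  [42, 41, 42] -> [42, 41, 42] -> [42] -> 42
  [-13, -20, 28, -5, -7, -26, 36, -3, 26] -> [-13, -20, 28] -> [-13] -> -13
  [-48, -27, -1, -46, -7, -11] -> [-48, -27, -1] -> [-48] -> -48
  [-34, -25, -3, 39, 33, -45, 46, -8] -> [-34, -25, -3] -> [-34] -> -34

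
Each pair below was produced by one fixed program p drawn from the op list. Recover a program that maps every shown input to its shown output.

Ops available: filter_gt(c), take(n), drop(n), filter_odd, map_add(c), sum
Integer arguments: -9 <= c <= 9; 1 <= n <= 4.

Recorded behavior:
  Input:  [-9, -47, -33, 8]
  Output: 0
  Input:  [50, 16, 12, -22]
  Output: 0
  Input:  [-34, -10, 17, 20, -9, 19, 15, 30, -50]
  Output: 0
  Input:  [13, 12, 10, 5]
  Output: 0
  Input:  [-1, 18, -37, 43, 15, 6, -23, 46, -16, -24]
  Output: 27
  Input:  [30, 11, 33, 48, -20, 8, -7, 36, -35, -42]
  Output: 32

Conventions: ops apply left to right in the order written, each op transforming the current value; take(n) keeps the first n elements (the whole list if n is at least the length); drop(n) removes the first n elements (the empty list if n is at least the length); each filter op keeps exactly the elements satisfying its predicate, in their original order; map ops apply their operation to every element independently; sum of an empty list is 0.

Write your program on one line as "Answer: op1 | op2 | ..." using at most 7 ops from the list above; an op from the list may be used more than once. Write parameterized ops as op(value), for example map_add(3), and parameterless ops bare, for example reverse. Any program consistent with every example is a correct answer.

drop(3) | map_add(-8) | map_add(-8) | take(1) | filter_gt(6) | sum

Check, running the answer program on each example:
  [-9, -47, -33, 8] -> [8] -> [0] -> [-8] -> [-8] -> [] -> 0
  [50, 16, 12, -22] -> [-22] -> [-30] -> [-38] -> [-38] -> [] -> 0
  [-34, -10, 17, 20, -9, 19, 15, 30, -50] -> [20, -9, 19, 15, 30, -50] -> [12, -17, 11, 7, 22, -58] -> [4, -25, 3, -1, 14, -66] -> [4] -> [] -> 0
  [13, 12, 10, 5] -> [5] -> [-3] -> [-11] -> [-11] -> [] -> 0
  [-1, 18, -37, 43, 15, 6, -23, 46, -16, -24] -> [43, 15, 6, -23, 46, -16, -24] -> [35, 7, -2, -31, 38, -24, -32] -> [27, -1, -10, -39, 30, -32, -40] -> [27] -> [27] -> 27
  [30, 11, 33, 48, -20, 8, -7, 36, -35, -42] -> [48, -20, 8, -7, 36, -35, -42] -> [40, -28, 0, -15, 28, -43, -50] -> [32, -36, -8, -23, 20, -51, -58] -> [32] -> [32] -> 32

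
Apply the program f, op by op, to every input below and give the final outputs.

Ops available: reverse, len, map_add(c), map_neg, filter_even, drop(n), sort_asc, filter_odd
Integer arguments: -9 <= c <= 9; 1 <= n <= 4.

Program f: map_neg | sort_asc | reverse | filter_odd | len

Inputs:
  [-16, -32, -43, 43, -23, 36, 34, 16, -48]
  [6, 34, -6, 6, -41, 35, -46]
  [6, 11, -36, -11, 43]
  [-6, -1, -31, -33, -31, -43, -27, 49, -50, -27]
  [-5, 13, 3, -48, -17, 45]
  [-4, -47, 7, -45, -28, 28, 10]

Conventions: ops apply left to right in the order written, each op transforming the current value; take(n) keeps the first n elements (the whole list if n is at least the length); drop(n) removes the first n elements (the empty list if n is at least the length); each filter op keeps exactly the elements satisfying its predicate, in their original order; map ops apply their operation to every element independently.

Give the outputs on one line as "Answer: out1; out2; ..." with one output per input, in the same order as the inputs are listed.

Execution, op by op:
  [-16, -32, -43, 43, -23, 36, 34, 16, -48] -> [16, 32, 43, -43, 23, -36, -34, -16, 48] -> [-43, -36, -34, -16, 16, 23, 32, 43, 48] -> [48, 43, 32, 23, 16, -16, -34, -36, -43] -> [43, 23, -43] -> 3
  [6, 34, -6, 6, -41, 35, -46] -> [-6, -34, 6, -6, 41, -35, 46] -> [-35, -34, -6, -6, 6, 41, 46] -> [46, 41, 6, -6, -6, -34, -35] -> [41, -35] -> 2
  [6, 11, -36, -11, 43] -> [-6, -11, 36, 11, -43] -> [-43, -11, -6, 11, 36] -> [36, 11, -6, -11, -43] -> [11, -11, -43] -> 3
  [-6, -1, -31, -33, -31, -43, -27, 49, -50, -27] -> [6, 1, 31, 33, 31, 43, 27, -49, 50, 27] -> [-49, 1, 6, 27, 27, 31, 31, 33, 43, 50] -> [50, 43, 33, 31, 31, 27, 27, 6, 1, -49] -> [43, 33, 31, 31, 27, 27, 1, -49] -> 8
  [-5, 13, 3, -48, -17, 45] -> [5, -13, -3, 48, 17, -45] -> [-45, -13, -3, 5, 17, 48] -> [48, 17, 5, -3, -13, -45] -> [17, 5, -3, -13, -45] -> 5
  [-4, -47, 7, -45, -28, 28, 10] -> [4, 47, -7, 45, 28, -28, -10] -> [-28, -10, -7, 4, 28, 45, 47] -> [47, 45, 28, 4, -7, -10, -28] -> [47, 45, -7] -> 3

3; 2; 3; 8; 5; 3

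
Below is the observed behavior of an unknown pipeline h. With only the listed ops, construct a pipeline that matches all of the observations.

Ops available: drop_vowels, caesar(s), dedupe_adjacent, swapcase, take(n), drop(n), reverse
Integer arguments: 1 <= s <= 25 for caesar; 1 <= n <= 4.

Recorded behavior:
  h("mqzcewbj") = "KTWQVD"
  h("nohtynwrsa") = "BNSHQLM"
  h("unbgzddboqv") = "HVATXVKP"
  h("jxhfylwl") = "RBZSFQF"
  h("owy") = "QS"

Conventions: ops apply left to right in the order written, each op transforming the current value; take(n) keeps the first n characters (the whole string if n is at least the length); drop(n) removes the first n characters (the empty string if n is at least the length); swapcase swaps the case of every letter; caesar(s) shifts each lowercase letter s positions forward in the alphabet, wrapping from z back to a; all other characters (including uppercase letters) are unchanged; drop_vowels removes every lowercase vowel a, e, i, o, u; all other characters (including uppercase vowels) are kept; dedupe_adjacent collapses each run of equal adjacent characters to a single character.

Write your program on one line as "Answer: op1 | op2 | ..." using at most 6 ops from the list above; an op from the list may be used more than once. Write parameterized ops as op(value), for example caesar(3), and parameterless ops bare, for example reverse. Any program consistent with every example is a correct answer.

dedupe_adjacent | drop(1) | drop_vowels | caesar(5) | caesar(15) | swapcase

Check, running the answer program on each example:
  "mqzcewbj" -> "mqzcewbj" -> "qzcewbj" -> "qzcwbj" -> "vehbgo" -> "ktwqvd" -> "KTWQVD"
  "nohtynwrsa" -> "nohtynwrsa" -> "ohtynwrsa" -> "htynwrs" -> "mydsbwx" -> "bnshqlm" -> "BNSHQLM"
  "unbgzddboqv" -> "unbgzdboqv" -> "nbgzdboqv" -> "nbgzdbqv" -> "sgleigva" -> "hvatxvkp" -> "HVATXVKP"
  "jxhfylwl" -> "jxhfylwl" -> "xhfylwl" -> "xhfylwl" -> "cmkdqbq" -> "rbzsfqf" -> "RBZSFQF"
  "owy" -> "owy" -> "wy" -> "wy" -> "bd" -> "qs" -> "QS"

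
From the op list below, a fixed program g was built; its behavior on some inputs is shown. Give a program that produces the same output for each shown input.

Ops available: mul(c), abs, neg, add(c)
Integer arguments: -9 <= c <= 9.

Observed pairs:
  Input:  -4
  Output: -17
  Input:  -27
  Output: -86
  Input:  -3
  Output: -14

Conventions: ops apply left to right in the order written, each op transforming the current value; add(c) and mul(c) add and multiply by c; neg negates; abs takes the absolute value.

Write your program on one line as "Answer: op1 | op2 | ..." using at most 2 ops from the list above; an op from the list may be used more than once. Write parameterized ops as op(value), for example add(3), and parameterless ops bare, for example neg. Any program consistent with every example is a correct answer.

mul(3) | add(-5)

Check, running the answer program on each example:
  -4 -> -12 -> -17
  -27 -> -81 -> -86
  -3 -> -9 -> -14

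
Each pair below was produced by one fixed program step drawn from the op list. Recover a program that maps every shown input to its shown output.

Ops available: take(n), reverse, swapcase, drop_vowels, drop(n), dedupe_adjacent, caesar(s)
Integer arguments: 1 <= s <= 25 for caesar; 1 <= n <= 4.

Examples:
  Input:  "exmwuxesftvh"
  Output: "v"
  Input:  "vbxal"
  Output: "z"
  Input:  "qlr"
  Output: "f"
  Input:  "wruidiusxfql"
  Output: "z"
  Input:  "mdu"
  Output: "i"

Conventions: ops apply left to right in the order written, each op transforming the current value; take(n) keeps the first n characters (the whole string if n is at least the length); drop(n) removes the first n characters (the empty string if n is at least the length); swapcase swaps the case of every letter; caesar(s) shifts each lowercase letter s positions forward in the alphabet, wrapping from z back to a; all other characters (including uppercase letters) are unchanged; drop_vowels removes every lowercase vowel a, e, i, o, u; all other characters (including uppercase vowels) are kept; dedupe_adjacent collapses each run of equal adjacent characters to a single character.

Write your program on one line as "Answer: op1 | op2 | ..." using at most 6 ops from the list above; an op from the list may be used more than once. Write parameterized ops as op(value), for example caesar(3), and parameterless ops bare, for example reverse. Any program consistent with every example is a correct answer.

caesar(14) | reverse | swapcase | take(1) | swapcase

Check, running the answer program on each example:
  "exmwuxesftvh" -> "slakilsgthjv" -> "vjhtgslikals" -> "VJHTGSLIKALS" -> "V" -> "v"
  "vbxal" -> "jploz" -> "zolpj" -> "ZOLPJ" -> "Z" -> "z"
  "qlr" -> "ezf" -> "fze" -> "FZE" -> "F" -> "f"
  "wruidiusxfql" -> "kfiwrwigltez" -> "zetlgiwrwifk" -> "ZETLGIWRWIFK" -> "Z" -> "z"
  "mdu" -> "ari" -> "ira" -> "IRA" -> "I" -> "i"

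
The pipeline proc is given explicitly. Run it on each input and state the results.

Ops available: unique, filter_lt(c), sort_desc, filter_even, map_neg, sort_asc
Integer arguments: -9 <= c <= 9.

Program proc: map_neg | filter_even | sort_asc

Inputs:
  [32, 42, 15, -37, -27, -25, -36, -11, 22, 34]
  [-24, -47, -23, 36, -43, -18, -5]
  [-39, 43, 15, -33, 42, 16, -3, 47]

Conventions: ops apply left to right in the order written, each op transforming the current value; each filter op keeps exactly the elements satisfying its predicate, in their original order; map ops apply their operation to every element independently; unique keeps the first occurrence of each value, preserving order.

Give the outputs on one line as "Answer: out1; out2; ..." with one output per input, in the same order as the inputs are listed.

Execution, op by op:
  [32, 42, 15, -37, -27, -25, -36, -11, 22, 34] -> [-32, -42, -15, 37, 27, 25, 36, 11, -22, -34] -> [-32, -42, 36, -22, -34] -> [-42, -34, -32, -22, 36]
  [-24, -47, -23, 36, -43, -18, -5] -> [24, 47, 23, -36, 43, 18, 5] -> [24, -36, 18] -> [-36, 18, 24]
  [-39, 43, 15, -33, 42, 16, -3, 47] -> [39, -43, -15, 33, -42, -16, 3, -47] -> [-42, -16] -> [-42, -16]

[-42, -34, -32, -22, 36]; [-36, 18, 24]; [-42, -16]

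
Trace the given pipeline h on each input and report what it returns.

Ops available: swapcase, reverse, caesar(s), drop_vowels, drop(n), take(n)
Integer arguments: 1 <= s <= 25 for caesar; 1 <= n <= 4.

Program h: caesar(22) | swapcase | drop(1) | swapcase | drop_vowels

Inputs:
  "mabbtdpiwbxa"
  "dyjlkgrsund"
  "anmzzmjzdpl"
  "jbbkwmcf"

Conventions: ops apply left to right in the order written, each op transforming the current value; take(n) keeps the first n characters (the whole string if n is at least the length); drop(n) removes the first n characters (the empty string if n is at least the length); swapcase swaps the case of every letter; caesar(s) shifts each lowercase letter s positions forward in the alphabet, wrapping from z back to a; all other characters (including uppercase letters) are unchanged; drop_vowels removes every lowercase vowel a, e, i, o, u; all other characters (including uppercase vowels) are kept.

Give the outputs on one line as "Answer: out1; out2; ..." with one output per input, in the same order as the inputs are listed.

Execution, op by op:
  "mabbtdpiwbxa" -> "iwxxpzlesxtw" -> "IWXXPZLESXTW" -> "WXXPZLESXTW" -> "wxxpzlesxtw" -> "wxxpzlsxtw"
  "dyjlkgrsund" -> "zufhgcnoqjz" -> "ZUFHGCNOQJZ" -> "UFHGCNOQJZ" -> "ufhgcnoqjz" -> "fhgcnqjz"
  "anmzzmjzdpl" -> "wjivvifvzlh" -> "WJIVVIFVZLH" -> "JIVVIFVZLH" -> "jivvifvzlh" -> "jvvfvzlh"
  "jbbkwmcf" -> "fxxgsiyb" -> "FXXGSIYB" -> "XXGSIYB" -> "xxgsiyb" -> "xxgsyb"

"wxxpzlsxtw"; "fhgcnqjz"; "jvvfvzlh"; "xxgsyb"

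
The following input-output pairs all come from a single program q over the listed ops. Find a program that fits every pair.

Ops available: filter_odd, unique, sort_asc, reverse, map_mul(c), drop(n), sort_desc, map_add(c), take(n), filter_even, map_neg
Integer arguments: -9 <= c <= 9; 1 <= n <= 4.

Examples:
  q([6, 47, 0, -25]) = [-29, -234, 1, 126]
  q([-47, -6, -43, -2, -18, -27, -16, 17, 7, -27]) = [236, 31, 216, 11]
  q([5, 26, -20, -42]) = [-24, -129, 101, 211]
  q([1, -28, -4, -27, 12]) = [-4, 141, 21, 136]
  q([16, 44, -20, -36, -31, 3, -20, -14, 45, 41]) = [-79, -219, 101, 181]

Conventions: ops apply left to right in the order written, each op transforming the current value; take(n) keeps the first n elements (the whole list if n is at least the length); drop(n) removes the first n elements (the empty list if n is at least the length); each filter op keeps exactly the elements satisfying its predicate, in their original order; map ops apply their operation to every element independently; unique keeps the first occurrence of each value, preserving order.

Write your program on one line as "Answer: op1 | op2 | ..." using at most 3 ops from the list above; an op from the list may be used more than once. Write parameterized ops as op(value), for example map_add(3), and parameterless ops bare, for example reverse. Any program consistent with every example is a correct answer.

map_mul(-5) | map_add(1) | take(4)

Check, running the answer program on each example:
  [6, 47, 0, -25] -> [-30, -235, 0, 125] -> [-29, -234, 1, 126] -> [-29, -234, 1, 126]
  [-47, -6, -43, -2, -18, -27, -16, 17, 7, -27] -> [235, 30, 215, 10, 90, 135, 80, -85, -35, 135] -> [236, 31, 216, 11, 91, 136, 81, -84, -34, 136] -> [236, 31, 216, 11]
  [5, 26, -20, -42] -> [-25, -130, 100, 210] -> [-24, -129, 101, 211] -> [-24, -129, 101, 211]
  [1, -28, -4, -27, 12] -> [-5, 140, 20, 135, -60] -> [-4, 141, 21, 136, -59] -> [-4, 141, 21, 136]
  [16, 44, -20, -36, -31, 3, -20, -14, 45, 41] -> [-80, -220, 100, 180, 155, -15, 100, 70, -225, -205] -> [-79, -219, 101, 181, 156, -14, 101, 71, -224, -204] -> [-79, -219, 101, 181]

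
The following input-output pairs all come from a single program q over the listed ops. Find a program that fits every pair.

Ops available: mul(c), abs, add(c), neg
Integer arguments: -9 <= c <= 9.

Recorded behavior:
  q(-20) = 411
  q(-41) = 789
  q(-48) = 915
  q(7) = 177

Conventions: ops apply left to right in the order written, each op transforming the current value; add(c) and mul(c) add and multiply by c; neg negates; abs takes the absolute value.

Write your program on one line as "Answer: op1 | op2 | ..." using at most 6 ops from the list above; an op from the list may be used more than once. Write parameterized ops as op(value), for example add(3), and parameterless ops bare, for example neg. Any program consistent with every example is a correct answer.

abs | add(3) | mul(-6) | mul(-3) | add(-3)

Check, running the answer program on each example:
  -20 -> 20 -> 23 -> -138 -> 414 -> 411
  -41 -> 41 -> 44 -> -264 -> 792 -> 789
  -48 -> 48 -> 51 -> -306 -> 918 -> 915
  7 -> 7 -> 10 -> -60 -> 180 -> 177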